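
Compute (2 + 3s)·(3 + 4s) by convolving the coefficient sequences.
Ascending coefficients: a = [2, 3], b = [3, 4]. c[0] = 2×3 = 6; c[1] = 2×4 + 3×3 = 17; c[2] = 3×4 = 12. Result coefficients: [6, 17, 12] → 6 + 17s + 12s^2

6 + 17s + 12s^2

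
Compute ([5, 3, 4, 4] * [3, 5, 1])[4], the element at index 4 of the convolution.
Use y[k] = Σ_i a[i]·b[k-i] at k=4. y[4] = 4×1 + 4×5 = 24

24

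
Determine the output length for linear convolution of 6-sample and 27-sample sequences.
Linear/full convolution length: m + n - 1 = 6 + 27 - 1 = 32

32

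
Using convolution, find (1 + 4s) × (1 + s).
Ascending coefficients: a = [1, 4], b = [1, 1]. c[0] = 1×1 = 1; c[1] = 1×1 + 4×1 = 5; c[2] = 4×1 = 4. Result coefficients: [1, 5, 4] → 1 + 5s + 4s^2

1 + 5s + 4s^2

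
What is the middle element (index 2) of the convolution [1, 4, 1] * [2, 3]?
Use y[k] = Σ_i a[i]·b[k-i] at k=2. y[2] = 4×3 + 1×2 = 14

14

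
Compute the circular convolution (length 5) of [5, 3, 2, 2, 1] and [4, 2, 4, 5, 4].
Use y[k] = Σ_j s[j]·t[(k-j) mod 5]. y[0] = 5×4 + 3×4 + 2×5 + 2×4 + 1×2 = 52; y[1] = 5×2 + 3×4 + 2×4 + 2×5 + 1×4 = 44; y[2] = 5×4 + 3×2 + 2×4 + 2×4 + 1×5 = 47; y[3] = 5×5 + 3×4 + 2×2 + 2×4 + 1×4 = 53; y[4] = 5×4 + 3×5 + 2×4 + 2×2 + 1×4 = 51. Result: [52, 44, 47, 53, 51]

[52, 44, 47, 53, 51]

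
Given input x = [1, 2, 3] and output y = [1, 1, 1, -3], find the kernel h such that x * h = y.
Output length 4 = len(x) + len(h) - 1 ⇒ len(h) = 2. Solve h forward using h[k] = (y[k] - Σ_{i≥1} x[i]·h[k-i]) / x[0]: h[0] = y[0] / x[0] = 1 / 1 = 1; h[1] = (y[1] - 2×1) / x[0] = (1 - 2×1) / 1 = -1. So h = [1, -1]. Forward-check [1, 2, 3] * [1, -1]: y[0] = 1×1 = 1; y[1] = 1×-1 + 2×1 = 1; y[2] = 2×-1 + 3×1 = 1; y[3] = 3×-1 = -3 → [1, 1, 1, -3] ✓

[1, -1]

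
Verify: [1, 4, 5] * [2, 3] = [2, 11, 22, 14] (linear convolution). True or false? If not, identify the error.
Recompute linear convolution of [1, 4, 5] and [2, 3]: y[0] = 1×2 = 2; y[1] = 1×3 + 4×2 = 11; y[2] = 4×3 + 5×2 = 22; y[3] = 5×3 = 15 → [2, 11, 22, 15]. Compare to given [2, 11, 22, 14]: they differ at index 3: given 14, correct 15, so answer: No

No. Error at index 3: given 14, correct 15.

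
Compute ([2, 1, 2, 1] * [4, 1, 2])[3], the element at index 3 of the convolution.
Use y[k] = Σ_i a[i]·b[k-i] at k=3. y[3] = 1×2 + 2×1 + 1×4 = 8

8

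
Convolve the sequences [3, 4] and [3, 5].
y[0] = 3×3 = 9; y[1] = 3×5 + 4×3 = 27; y[2] = 4×5 = 20

[9, 27, 20]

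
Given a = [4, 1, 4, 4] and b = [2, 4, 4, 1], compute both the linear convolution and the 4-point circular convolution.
Linear: y_lin[0] = 4×2 = 8; y_lin[1] = 4×4 + 1×2 = 18; y_lin[2] = 4×4 + 1×4 + 4×2 = 28; y_lin[3] = 4×1 + 1×4 + 4×4 + 4×2 = 32; y_lin[4] = 1×1 + 4×4 + 4×4 = 33; y_lin[5] = 4×1 + 4×4 = 20; y_lin[6] = 4×1 = 4 → [8, 18, 28, 32, 33, 20, 4]. Circular (length 4): y[0] = 4×2 + 1×1 + 4×4 + 4×4 = 41; y[1] = 4×4 + 1×2 + 4×1 + 4×4 = 38; y[2] = 4×4 + 1×4 + 4×2 + 4×1 = 32; y[3] = 4×1 + 1×4 + 4×4 + 4×2 = 32 → [41, 38, 32, 32]

Linear: [8, 18, 28, 32, 33, 20, 4], Circular: [41, 38, 32, 32]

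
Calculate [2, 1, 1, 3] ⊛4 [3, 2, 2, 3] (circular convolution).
Use y[k] = Σ_j f[j]·g[(k-j) mod 4]. y[0] = 2×3 + 1×3 + 1×2 + 3×2 = 17; y[1] = 2×2 + 1×3 + 1×3 + 3×2 = 16; y[2] = 2×2 + 1×2 + 1×3 + 3×3 = 18; y[3] = 2×3 + 1×2 + 1×2 + 3×3 = 19. Result: [17, 16, 18, 19]

[17, 16, 18, 19]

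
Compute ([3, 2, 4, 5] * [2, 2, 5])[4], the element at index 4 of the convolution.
Use y[k] = Σ_i a[i]·b[k-i] at k=4. y[4] = 4×5 + 5×2 = 30

30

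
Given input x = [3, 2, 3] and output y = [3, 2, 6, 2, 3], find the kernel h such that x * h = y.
Output length 5 = len(x) + len(h) - 1 ⇒ len(h) = 3. Solve h forward using h[k] = (y[k] - Σ_{i≥1} x[i]·h[k-i]) / x[0]: h[0] = y[0] / x[0] = 3 / 3 = 1; h[1] = (y[1] - 2×1) / x[0] = (2 - 2×1) / 3 = 0; h[2] = (y[2] - 2×0 - 3×1) / x[0] = (6 - 2×0 - 3×1) / 3 = 1. So h = [1, 0, 1]. Forward-check [3, 2, 3] * [1, 0, 1]: y[0] = 3×1 = 3; y[1] = 3×0 + 2×1 = 2; y[2] = 3×1 + 2×0 + 3×1 = 6; y[3] = 2×1 + 3×0 = 2; y[4] = 3×1 = 3 → [3, 2, 6, 2, 3] ✓

[1, 0, 1]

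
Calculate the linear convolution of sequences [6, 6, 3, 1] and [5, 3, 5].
y[0] = 6×5 = 30; y[1] = 6×3 + 6×5 = 48; y[2] = 6×5 + 6×3 + 3×5 = 63; y[3] = 6×5 + 3×3 + 1×5 = 44; y[4] = 3×5 + 1×3 = 18; y[5] = 1×5 = 5

[30, 48, 63, 44, 18, 5]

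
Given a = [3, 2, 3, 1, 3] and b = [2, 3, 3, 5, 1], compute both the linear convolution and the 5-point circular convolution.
Linear: y_lin[0] = 3×2 = 6; y_lin[1] = 3×3 + 2×2 = 13; y_lin[2] = 3×3 + 2×3 + 3×2 = 21; y_lin[3] = 3×5 + 2×3 + 3×3 + 1×2 = 32; y_lin[4] = 3×1 + 2×5 + 3×3 + 1×3 + 3×2 = 31; y_lin[5] = 2×1 + 3×5 + 1×3 + 3×3 = 29; y_lin[6] = 3×1 + 1×5 + 3×3 = 17; y_lin[7] = 1×1 + 3×5 = 16; y_lin[8] = 3×1 = 3 → [6, 13, 21, 32, 31, 29, 17, 16, 3]. Circular (length 5): y[0] = 3×2 + 2×1 + 3×5 + 1×3 + 3×3 = 35; y[1] = 3×3 + 2×2 + 3×1 + 1×5 + 3×3 = 30; y[2] = 3×3 + 2×3 + 3×2 + 1×1 + 3×5 = 37; y[3] = 3×5 + 2×3 + 3×3 + 1×2 + 3×1 = 35; y[4] = 3×1 + 2×5 + 3×3 + 1×3 + 3×2 = 31 → [35, 30, 37, 35, 31]

Linear: [6, 13, 21, 32, 31, 29, 17, 16, 3], Circular: [35, 30, 37, 35, 31]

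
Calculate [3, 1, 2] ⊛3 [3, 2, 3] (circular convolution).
Use y[k] = Σ_j u[j]·v[(k-j) mod 3]. y[0] = 3×3 + 1×3 + 2×2 = 16; y[1] = 3×2 + 1×3 + 2×3 = 15; y[2] = 3×3 + 1×2 + 2×3 = 17. Result: [16, 15, 17]

[16, 15, 17]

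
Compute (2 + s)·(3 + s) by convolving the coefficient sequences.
Ascending coefficients: a = [2, 1], b = [3, 1]. c[0] = 2×3 = 6; c[1] = 2×1 + 1×3 = 5; c[2] = 1×1 = 1. Result coefficients: [6, 5, 1] → 6 + 5s + s^2

6 + 5s + s^2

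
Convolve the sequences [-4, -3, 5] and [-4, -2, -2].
y[0] = -4×-4 = 16; y[1] = -4×-2 + -3×-4 = 20; y[2] = -4×-2 + -3×-2 + 5×-4 = -6; y[3] = -3×-2 + 5×-2 = -4; y[4] = 5×-2 = -10

[16, 20, -6, -4, -10]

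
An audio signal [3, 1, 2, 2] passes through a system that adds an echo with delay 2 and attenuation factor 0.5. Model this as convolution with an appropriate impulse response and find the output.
Direct-path + delayed-attenuated-path model → impulse response h = [1, 0, 0.5] (1 at lag 0, 0.5 at lag 2). Output y[n] = x[n] + 0.5·x[n - 2] (with x[n] = 0 outside 0..3): y[0] = 3 + 0.5×0 = 3; y[1] = 1 + 0.5×0 = 1; y[2] = 2 + 0.5×3 = 3.5; y[3] = 2 + 0.5×1 = 2.5; y[4] = 0 + 0.5×2 = 1.0; y[5] = 0 + 0.5×2 = 1.0. So y = [3, 1, 3.5, 2.5, 1.0, 1.0]

[3, 1, 3.5, 2.5, 1.0, 1.0]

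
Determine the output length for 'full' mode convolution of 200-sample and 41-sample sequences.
Linear/full convolution length: m + n - 1 = 200 + 41 - 1 = 240

240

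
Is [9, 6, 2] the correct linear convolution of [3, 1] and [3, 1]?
Recompute linear convolution of [3, 1] and [3, 1]: y[0] = 3×3 = 9; y[1] = 3×1 + 1×3 = 6; y[2] = 1×1 = 1 → [9, 6, 1]. Compare to given [9, 6, 2]: they differ at index 2: given 2, correct 1, so answer: No

No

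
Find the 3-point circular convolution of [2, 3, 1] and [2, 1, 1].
Use y[k] = Σ_j u[j]·v[(k-j) mod 3]. y[0] = 2×2 + 3×1 + 1×1 = 8; y[1] = 2×1 + 3×2 + 1×1 = 9; y[2] = 2×1 + 3×1 + 1×2 = 7. Result: [8, 9, 7]

[8, 9, 7]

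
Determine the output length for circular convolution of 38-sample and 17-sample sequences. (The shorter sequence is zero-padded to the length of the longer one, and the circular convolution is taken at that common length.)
Circular convolution (zero-padding the shorter input) has length max(m, n) = max(38, 17) = 38

38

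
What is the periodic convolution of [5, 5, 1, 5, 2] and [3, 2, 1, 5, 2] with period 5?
Use y[k] = Σ_j a[j]·b[(k-j) mod 5]. y[0] = 5×3 + 5×2 + 1×5 + 5×1 + 2×2 = 39; y[1] = 5×2 + 5×3 + 1×2 + 5×5 + 2×1 = 54; y[2] = 5×1 + 5×2 + 1×3 + 5×2 + 2×5 = 38; y[3] = 5×5 + 5×1 + 1×2 + 5×3 + 2×2 = 51; y[4] = 5×2 + 5×5 + 1×1 + 5×2 + 2×3 = 52. Result: [39, 54, 38, 51, 52]

[39, 54, 38, 51, 52]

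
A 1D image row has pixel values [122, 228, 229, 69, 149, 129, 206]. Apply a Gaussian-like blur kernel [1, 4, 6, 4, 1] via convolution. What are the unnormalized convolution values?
Convolve image row [122, 228, 229, 69, 149, 129, 206] with kernel [1, 4, 6, 4, 1]: y[0] = 122×1 = 122; y[1] = 122×4 + 228×1 = 716; y[2] = 122×6 + 228×4 + 229×1 = 1873; y[3] = 122×4 + 228×6 + 229×4 + 69×1 = 2841; y[4] = 122×1 + 228×4 + 229×6 + 69×4 + 149×1 = 2833; y[5] = 228×1 + 229×4 + 69×6 + 149×4 + 129×1 = 2283; y[6] = 229×1 + 69×4 + 149×6 + 129×4 + 206×1 = 2121; y[7] = 69×1 + 149×4 + 129×6 + 206×4 = 2263; y[8] = 149×1 + 129×4 + 206×6 = 1901; y[9] = 129×1 + 206×4 = 953; y[10] = 206×1 = 206 → [122, 716, 1873, 2841, 2833, 2283, 2121, 2263, 1901, 953, 206]. Normalization factor = sum(kernel) = 16.

[122, 716, 1873, 2841, 2833, 2283, 2121, 2263, 1901, 953, 206]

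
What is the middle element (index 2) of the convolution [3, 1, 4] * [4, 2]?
Use y[k] = Σ_i a[i]·b[k-i] at k=2. y[2] = 1×2 + 4×4 = 18

18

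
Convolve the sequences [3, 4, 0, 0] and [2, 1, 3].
y[0] = 3×2 = 6; y[1] = 3×1 + 4×2 = 11; y[2] = 3×3 + 4×1 + 0×2 = 13; y[3] = 4×3 + 0×1 + 0×2 = 12; y[4] = 0×3 + 0×1 = 0; y[5] = 0×3 = 0

[6, 11, 13, 12, 0, 0]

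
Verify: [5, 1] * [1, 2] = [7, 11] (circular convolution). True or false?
Recompute circular convolution of [5, 1] and [1, 2]: y[0] = 5×1 + 1×2 = 7; y[1] = 5×2 + 1×1 = 11 → [7, 11]. Given [7, 11] matches, so answer: Yes

Yes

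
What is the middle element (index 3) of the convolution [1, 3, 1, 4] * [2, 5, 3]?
Use y[k] = Σ_i a[i]·b[k-i] at k=3. y[3] = 3×3 + 1×5 + 4×2 = 22

22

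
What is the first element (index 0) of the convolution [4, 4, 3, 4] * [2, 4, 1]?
Use y[k] = Σ_i a[i]·b[k-i] at k=0. y[0] = 4×2 = 8

8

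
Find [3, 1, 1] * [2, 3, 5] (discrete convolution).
y[0] = 3×2 = 6; y[1] = 3×3 + 1×2 = 11; y[2] = 3×5 + 1×3 + 1×2 = 20; y[3] = 1×5 + 1×3 = 8; y[4] = 1×5 = 5

[6, 11, 20, 8, 5]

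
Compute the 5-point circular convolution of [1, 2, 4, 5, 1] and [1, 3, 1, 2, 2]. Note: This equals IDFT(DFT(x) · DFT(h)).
Either evaluate y[k] = Σ_j x[j]·h[(k-j) mod 5] directly, or use IDFT(DFT(x) · DFT(h)). y[0] = 1×1 + 2×2 + 4×2 + 5×1 + 1×3 = 21; y[1] = 1×3 + 2×1 + 4×2 + 5×2 + 1×1 = 24; y[2] = 1×1 + 2×3 + 4×1 + 5×2 + 1×2 = 23; y[3] = 1×2 + 2×1 + 4×3 + 5×1 + 1×2 = 23; y[4] = 1×2 + 2×2 + 4×1 + 5×3 + 1×1 = 26. Result: [21, 24, 23, 23, 26]

[21, 24, 23, 23, 26]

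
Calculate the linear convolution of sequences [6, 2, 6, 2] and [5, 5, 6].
y[0] = 6×5 = 30; y[1] = 6×5 + 2×5 = 40; y[2] = 6×6 + 2×5 + 6×5 = 76; y[3] = 2×6 + 6×5 + 2×5 = 52; y[4] = 6×6 + 2×5 = 46; y[5] = 2×6 = 12

[30, 40, 76, 52, 46, 12]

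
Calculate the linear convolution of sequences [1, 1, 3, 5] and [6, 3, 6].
y[0] = 1×6 = 6; y[1] = 1×3 + 1×6 = 9; y[2] = 1×6 + 1×3 + 3×6 = 27; y[3] = 1×6 + 3×3 + 5×6 = 45; y[4] = 3×6 + 5×3 = 33; y[5] = 5×6 = 30

[6, 9, 27, 45, 33, 30]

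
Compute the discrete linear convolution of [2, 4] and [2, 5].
y[0] = 2×2 = 4; y[1] = 2×5 + 4×2 = 18; y[2] = 4×5 = 20

[4, 18, 20]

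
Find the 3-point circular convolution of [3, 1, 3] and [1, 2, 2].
Use y[k] = Σ_j f[j]·g[(k-j) mod 3]. y[0] = 3×1 + 1×2 + 3×2 = 11; y[1] = 3×2 + 1×1 + 3×2 = 13; y[2] = 3×2 + 1×2 + 3×1 = 11. Result: [11, 13, 11]

[11, 13, 11]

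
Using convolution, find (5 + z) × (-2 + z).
Ascending coefficients: a = [5, 1], b = [-2, 1]. c[0] = 5×-2 = -10; c[1] = 5×1 + 1×-2 = 3; c[2] = 1×1 = 1. Result coefficients: [-10, 3, 1] → -10 + 3z + z^2

-10 + 3z + z^2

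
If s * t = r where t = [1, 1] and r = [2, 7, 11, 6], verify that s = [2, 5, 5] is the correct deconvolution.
Forward-compute [2, 5, 5] * [1, 1]: r[0] = 2×1 = 2; r[1] = 2×1 + 5×1 = 7; r[2] = 5×1 + 5×1 = 10; r[3] = 5×1 = 5 → [2, 7, 10, 5]. Does not match given r = [2, 7, 11, 6].

Not verified. [2, 5, 5] * [1, 1] = [2, 7, 10, 5], which differs from [2, 7, 11, 6] at index 2.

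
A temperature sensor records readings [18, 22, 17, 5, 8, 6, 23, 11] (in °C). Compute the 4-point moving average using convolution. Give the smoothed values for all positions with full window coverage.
4-point moving average kernel = [1, 1, 1, 1]. Apply in 'valid' mode (full window coverage): avg[0] = (18 + 22 + 17 + 5) / 4 = 15.5; avg[1] = (22 + 17 + 5 + 8) / 4 = 13.0; avg[2] = (17 + 5 + 8 + 6) / 4 = 9.0; avg[3] = (5 + 8 + 6 + 23) / 4 = 10.5; avg[4] = (8 + 6 + 23 + 11) / 4 = 12.0. Smoothed values: [15.5, 13.0, 9.0, 10.5, 12.0]

[15.5, 13.0, 9.0, 10.5, 12.0]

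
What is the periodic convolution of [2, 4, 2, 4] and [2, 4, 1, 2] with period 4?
Use y[k] = Σ_j a[j]·b[(k-j) mod 4]. y[0] = 2×2 + 4×2 + 2×1 + 4×4 = 30; y[1] = 2×4 + 4×2 + 2×2 + 4×1 = 24; y[2] = 2×1 + 4×4 + 2×2 + 4×2 = 30; y[3] = 2×2 + 4×1 + 2×4 + 4×2 = 24. Result: [30, 24, 30, 24]

[30, 24, 30, 24]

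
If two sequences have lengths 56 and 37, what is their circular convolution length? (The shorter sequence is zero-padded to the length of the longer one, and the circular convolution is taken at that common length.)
Circular convolution (zero-padding the shorter input) has length max(m, n) = max(56, 37) = 56

56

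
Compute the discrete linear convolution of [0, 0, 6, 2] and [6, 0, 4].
y[0] = 0×6 = 0; y[1] = 0×0 + 0×6 = 0; y[2] = 0×4 + 0×0 + 6×6 = 36; y[3] = 0×4 + 6×0 + 2×6 = 12; y[4] = 6×4 + 2×0 = 24; y[5] = 2×4 = 8

[0, 0, 36, 12, 24, 8]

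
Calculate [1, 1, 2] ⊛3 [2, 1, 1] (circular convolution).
Use y[k] = Σ_j u[j]·v[(k-j) mod 3]. y[0] = 1×2 + 1×1 + 2×1 = 5; y[1] = 1×1 + 1×2 + 2×1 = 5; y[2] = 1×1 + 1×1 + 2×2 = 6. Result: [5, 5, 6]

[5, 5, 6]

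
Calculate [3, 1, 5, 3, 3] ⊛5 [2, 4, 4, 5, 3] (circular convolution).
Use y[k] = Σ_j f[j]·g[(k-j) mod 5]. y[0] = 3×2 + 1×3 + 5×5 + 3×4 + 3×4 = 58; y[1] = 3×4 + 1×2 + 5×3 + 3×5 + 3×4 = 56; y[2] = 3×4 + 1×4 + 5×2 + 3×3 + 3×5 = 50; y[3] = 3×5 + 1×4 + 5×4 + 3×2 + 3×3 = 54; y[4] = 3×3 + 1×5 + 5×4 + 3×4 + 3×2 = 52. Result: [58, 56, 50, 54, 52]

[58, 56, 50, 54, 52]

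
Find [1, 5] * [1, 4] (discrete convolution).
y[0] = 1×1 = 1; y[1] = 1×4 + 5×1 = 9; y[2] = 5×4 = 20

[1, 9, 20]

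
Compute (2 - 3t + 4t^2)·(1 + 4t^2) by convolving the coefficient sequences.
Ascending coefficients: a = [2, -3, 4], b = [1, 0, 4]. c[0] = 2×1 = 2; c[1] = 2×0 + -3×1 = -3; c[2] = 2×4 + -3×0 + 4×1 = 12; c[3] = -3×4 + 4×0 = -12; c[4] = 4×4 = 16. Result coefficients: [2, -3, 12, -12, 16] → 2 - 3t + 12t^2 - 12t^3 + 16t^4

2 - 3t + 12t^2 - 12t^3 + 16t^4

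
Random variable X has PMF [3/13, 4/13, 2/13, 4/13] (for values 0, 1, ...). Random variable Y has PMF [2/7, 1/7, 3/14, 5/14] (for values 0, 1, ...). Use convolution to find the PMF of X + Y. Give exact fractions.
P(X+Y=k) = Σ_i P(X=i)·P(Y=k-i) — a convolution of [3/13, 4/13, 2/13, 4/13] and [2/7, 1/7, 3/14, 5/14]. P(X+Y=0) = (3/13)×(2/7) = 6/91; P(X+Y=1) = (3/13)×(1/7) + (4/13)×(2/7) = 3/91 + 8/91 = 11/91; P(X+Y=2) = (3/13)×(3/14) + (4/13)×(1/7) + (2/13)×(2/7) = 9/182 + 4/91 + 4/91 = 25/182; P(X+Y=3) = (3/13)×(5/14) + (4/13)×(3/14) + (2/13)×(1/7) + (4/13)×(2/7) = 15/182 + 6/91 + 2/91 + 8/91 = 47/182; P(X+Y=4) = (4/13)×(5/14) + (2/13)×(3/14) + (4/13)×(1/7) = 10/91 + 3/91 + 4/91 = 17/91; P(X+Y=5) = (2/13)×(5/14) + (4/13)×(3/14) = 5/91 + 6/91 = 11/91; P(X+Y=6) = (4/13)×(5/14) = 10/91. PMF: [6/91, 11/91, 25/182, 47/182, 17/91, 11/91, 10/91] (sums to 1 ✓)

[6/91, 11/91, 25/182, 47/182, 17/91, 11/91, 10/91]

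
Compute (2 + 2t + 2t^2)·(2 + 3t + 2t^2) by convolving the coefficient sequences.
Ascending coefficients: a = [2, 2, 2], b = [2, 3, 2]. c[0] = 2×2 = 4; c[1] = 2×3 + 2×2 = 10; c[2] = 2×2 + 2×3 + 2×2 = 14; c[3] = 2×2 + 2×3 = 10; c[4] = 2×2 = 4. Result coefficients: [4, 10, 14, 10, 4] → 4 + 10t + 14t^2 + 10t^3 + 4t^4

4 + 10t + 14t^2 + 10t^3 + 4t^4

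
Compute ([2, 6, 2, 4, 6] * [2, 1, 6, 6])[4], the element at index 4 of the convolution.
Use y[k] = Σ_i a[i]·b[k-i] at k=4. y[4] = 6×6 + 2×6 + 4×1 + 6×2 = 64

64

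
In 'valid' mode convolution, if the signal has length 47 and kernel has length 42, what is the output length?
'Valid' mode counts only positions where the kernel fully overlaps the signal: m - n + 1 = 47 - 42 + 1 = 6

6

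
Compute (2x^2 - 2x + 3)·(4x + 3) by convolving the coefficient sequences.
Ascending coefficients: a = [3, -2, 2], b = [3, 4]. c[0] = 3×3 = 9; c[1] = 3×4 + -2×3 = 6; c[2] = -2×4 + 2×3 = -2; c[3] = 2×4 = 8. Result coefficients: [9, 6, -2, 8] → 8x^3 - 2x^2 + 6x + 9

8x^3 - 2x^2 + 6x + 9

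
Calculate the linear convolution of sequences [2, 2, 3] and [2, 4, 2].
y[0] = 2×2 = 4; y[1] = 2×4 + 2×2 = 12; y[2] = 2×2 + 2×4 + 3×2 = 18; y[3] = 2×2 + 3×4 = 16; y[4] = 3×2 = 6

[4, 12, 18, 16, 6]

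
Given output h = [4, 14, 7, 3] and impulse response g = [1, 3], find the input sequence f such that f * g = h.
Deconvolve h=[4, 14, 7, 3] by g=[1, 3]. Since g[0]=1, solve forward: f[0] = h[0] / 1 = 4; f[1] = (h[1] - 4×3) / 1 = 2; f[2] = (h[2] - 2×3) / 1 = 1. So f = [4, 2, 1]. Check by forward convolution: h[0] = 4×1 = 4; h[1] = 4×3 + 2×1 = 14; h[2] = 2×3 + 1×1 = 7; h[3] = 1×3 = 3

[4, 2, 1]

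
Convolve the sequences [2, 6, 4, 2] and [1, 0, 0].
y[0] = 2×1 = 2; y[1] = 2×0 + 6×1 = 6; y[2] = 2×0 + 6×0 + 4×1 = 4; y[3] = 6×0 + 4×0 + 2×1 = 2; y[4] = 4×0 + 2×0 = 0; y[5] = 2×0 = 0

[2, 6, 4, 2, 0, 0]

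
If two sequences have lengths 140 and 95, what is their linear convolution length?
Linear/full convolution length: m + n - 1 = 140 + 95 - 1 = 234

234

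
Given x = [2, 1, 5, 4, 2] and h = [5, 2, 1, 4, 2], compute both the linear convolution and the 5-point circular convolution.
Linear: y_lin[0] = 2×5 = 10; y_lin[1] = 2×2 + 1×5 = 9; y_lin[2] = 2×1 + 1×2 + 5×5 = 29; y_lin[3] = 2×4 + 1×1 + 5×2 + 4×5 = 39; y_lin[4] = 2×2 + 1×4 + 5×1 + 4×2 + 2×5 = 31; y_lin[5] = 1×2 + 5×4 + 4×1 + 2×2 = 30; y_lin[6] = 5×2 + 4×4 + 2×1 = 28; y_lin[7] = 4×2 + 2×4 = 16; y_lin[8] = 2×2 = 4 → [10, 9, 29, 39, 31, 30, 28, 16, 4]. Circular (length 5): y[0] = 2×5 + 1×2 + 5×4 + 4×1 + 2×2 = 40; y[1] = 2×2 + 1×5 + 5×2 + 4×4 + 2×1 = 37; y[2] = 2×1 + 1×2 + 5×5 + 4×2 + 2×4 = 45; y[3] = 2×4 + 1×1 + 5×2 + 4×5 + 2×2 = 43; y[4] = 2×2 + 1×4 + 5×1 + 4×2 + 2×5 = 31 → [40, 37, 45, 43, 31]

Linear: [10, 9, 29, 39, 31, 30, 28, 16, 4], Circular: [40, 37, 45, 43, 31]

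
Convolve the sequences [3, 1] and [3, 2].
y[0] = 3×3 = 9; y[1] = 3×2 + 1×3 = 9; y[2] = 1×2 = 2

[9, 9, 2]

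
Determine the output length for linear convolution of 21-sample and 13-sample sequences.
Linear/full convolution length: m + n - 1 = 21 + 13 - 1 = 33

33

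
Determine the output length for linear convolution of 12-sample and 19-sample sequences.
Linear/full convolution length: m + n - 1 = 12 + 19 - 1 = 30

30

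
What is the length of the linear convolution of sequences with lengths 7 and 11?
Linear/full convolution length: m + n - 1 = 7 + 11 - 1 = 17

17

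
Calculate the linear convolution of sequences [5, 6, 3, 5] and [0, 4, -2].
y[0] = 5×0 = 0; y[1] = 5×4 + 6×0 = 20; y[2] = 5×-2 + 6×4 + 3×0 = 14; y[3] = 6×-2 + 3×4 + 5×0 = 0; y[4] = 3×-2 + 5×4 = 14; y[5] = 5×-2 = -10

[0, 20, 14, 0, 14, -10]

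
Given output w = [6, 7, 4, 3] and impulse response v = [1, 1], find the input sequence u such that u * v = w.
Deconvolve w=[6, 7, 4, 3] by v=[1, 1]. Since v[0]=1, solve forward: u[0] = w[0] / 1 = 6; u[1] = (w[1] - 6×1) / 1 = 1; u[2] = (w[2] - 1×1) / 1 = 3. So u = [6, 1, 3]. Check by forward convolution: w[0] = 6×1 = 6; w[1] = 6×1 + 1×1 = 7; w[2] = 1×1 + 3×1 = 4; w[3] = 3×1 = 3

[6, 1, 3]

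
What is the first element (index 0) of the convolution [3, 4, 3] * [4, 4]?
Use y[k] = Σ_i a[i]·b[k-i] at k=0. y[0] = 3×4 = 12

12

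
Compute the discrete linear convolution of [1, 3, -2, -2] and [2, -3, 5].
y[0] = 1×2 = 2; y[1] = 1×-3 + 3×2 = 3; y[2] = 1×5 + 3×-3 + -2×2 = -8; y[3] = 3×5 + -2×-3 + -2×2 = 17; y[4] = -2×5 + -2×-3 = -4; y[5] = -2×5 = -10

[2, 3, -8, 17, -4, -10]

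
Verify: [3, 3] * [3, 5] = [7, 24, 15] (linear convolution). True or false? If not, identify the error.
Recompute linear convolution of [3, 3] and [3, 5]: y[0] = 3×3 = 9; y[1] = 3×5 + 3×3 = 24; y[2] = 3×5 = 15 → [9, 24, 15]. Compare to given [7, 24, 15]: they differ at index 0: given 7, correct 9, so answer: No

No. Error at index 0: given 7, correct 9.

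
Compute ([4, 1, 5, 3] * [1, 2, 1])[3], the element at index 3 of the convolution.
Use y[k] = Σ_i a[i]·b[k-i] at k=3. y[3] = 1×1 + 5×2 + 3×1 = 14

14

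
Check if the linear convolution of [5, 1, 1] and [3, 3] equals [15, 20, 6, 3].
Recompute linear convolution of [5, 1, 1] and [3, 3]: y[0] = 5×3 = 15; y[1] = 5×3 + 1×3 = 18; y[2] = 1×3 + 1×3 = 6; y[3] = 1×3 = 3 → [15, 18, 6, 3]. Compare to given [15, 20, 6, 3]: they differ at index 1: given 20, correct 18, so answer: No

No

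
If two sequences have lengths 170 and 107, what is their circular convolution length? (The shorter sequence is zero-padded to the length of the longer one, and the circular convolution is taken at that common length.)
Circular convolution (zero-padding the shorter input) has length max(m, n) = max(170, 107) = 170

170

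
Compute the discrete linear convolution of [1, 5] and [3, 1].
y[0] = 1×3 = 3; y[1] = 1×1 + 5×3 = 16; y[2] = 5×1 = 5

[3, 16, 5]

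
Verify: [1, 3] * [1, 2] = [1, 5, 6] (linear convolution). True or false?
Recompute linear convolution of [1, 3] and [1, 2]: y[0] = 1×1 = 1; y[1] = 1×2 + 3×1 = 5; y[2] = 3×2 = 6 → [1, 5, 6]. Given [1, 5, 6] matches, so answer: Yes

Yes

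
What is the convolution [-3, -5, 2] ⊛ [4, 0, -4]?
y[0] = -3×4 = -12; y[1] = -3×0 + -5×4 = -20; y[2] = -3×-4 + -5×0 + 2×4 = 20; y[3] = -5×-4 + 2×0 = 20; y[4] = 2×-4 = -8

[-12, -20, 20, 20, -8]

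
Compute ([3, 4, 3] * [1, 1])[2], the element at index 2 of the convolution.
Use y[k] = Σ_i a[i]·b[k-i] at k=2. y[2] = 4×1 + 3×1 = 7

7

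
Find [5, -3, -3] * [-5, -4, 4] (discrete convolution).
y[0] = 5×-5 = -25; y[1] = 5×-4 + -3×-5 = -5; y[2] = 5×4 + -3×-4 + -3×-5 = 47; y[3] = -3×4 + -3×-4 = 0; y[4] = -3×4 = -12

[-25, -5, 47, 0, -12]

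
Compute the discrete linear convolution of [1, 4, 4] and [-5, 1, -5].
y[0] = 1×-5 = -5; y[1] = 1×1 + 4×-5 = -19; y[2] = 1×-5 + 4×1 + 4×-5 = -21; y[3] = 4×-5 + 4×1 = -16; y[4] = 4×-5 = -20

[-5, -19, -21, -16, -20]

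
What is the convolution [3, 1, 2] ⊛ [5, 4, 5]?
y[0] = 3×5 = 15; y[1] = 3×4 + 1×5 = 17; y[2] = 3×5 + 1×4 + 2×5 = 29; y[3] = 1×5 + 2×4 = 13; y[4] = 2×5 = 10

[15, 17, 29, 13, 10]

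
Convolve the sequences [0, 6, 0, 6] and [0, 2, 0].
y[0] = 0×0 = 0; y[1] = 0×2 + 6×0 = 0; y[2] = 0×0 + 6×2 + 0×0 = 12; y[3] = 6×0 + 0×2 + 6×0 = 0; y[4] = 0×0 + 6×2 = 12; y[5] = 6×0 = 0

[0, 0, 12, 0, 12, 0]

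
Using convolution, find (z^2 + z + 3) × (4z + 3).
Ascending coefficients: a = [3, 1, 1], b = [3, 4]. c[0] = 3×3 = 9; c[1] = 3×4 + 1×3 = 15; c[2] = 1×4 + 1×3 = 7; c[3] = 1×4 = 4. Result coefficients: [9, 15, 7, 4] → 4z^3 + 7z^2 + 15z + 9

4z^3 + 7z^2 + 15z + 9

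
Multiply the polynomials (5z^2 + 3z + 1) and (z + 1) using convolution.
Ascending coefficients: a = [1, 3, 5], b = [1, 1]. c[0] = 1×1 = 1; c[1] = 1×1 + 3×1 = 4; c[2] = 3×1 + 5×1 = 8; c[3] = 5×1 = 5. Result coefficients: [1, 4, 8, 5] → 5z^3 + 8z^2 + 4z + 1

5z^3 + 8z^2 + 4z + 1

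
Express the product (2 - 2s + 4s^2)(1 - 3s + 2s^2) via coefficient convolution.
Ascending coefficients: a = [2, -2, 4], b = [1, -3, 2]. c[0] = 2×1 = 2; c[1] = 2×-3 + -2×1 = -8; c[2] = 2×2 + -2×-3 + 4×1 = 14; c[3] = -2×2 + 4×-3 = -16; c[4] = 4×2 = 8. Result coefficients: [2, -8, 14, -16, 8] → 2 - 8s + 14s^2 - 16s^3 + 8s^4

2 - 8s + 14s^2 - 16s^3 + 8s^4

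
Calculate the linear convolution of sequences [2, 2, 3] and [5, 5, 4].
y[0] = 2×5 = 10; y[1] = 2×5 + 2×5 = 20; y[2] = 2×4 + 2×5 + 3×5 = 33; y[3] = 2×4 + 3×5 = 23; y[4] = 3×4 = 12

[10, 20, 33, 23, 12]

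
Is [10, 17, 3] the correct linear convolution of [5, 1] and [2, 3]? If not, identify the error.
Recompute linear convolution of [5, 1] and [2, 3]: y[0] = 5×2 = 10; y[1] = 5×3 + 1×2 = 17; y[2] = 1×3 = 3 → [10, 17, 3]. Given [10, 17, 3] matches, so answer: Yes

Yes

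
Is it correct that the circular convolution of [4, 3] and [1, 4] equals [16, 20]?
Recompute circular convolution of [4, 3] and [1, 4]: y[0] = 4×1 + 3×4 = 16; y[1] = 4×4 + 3×1 = 19 → [16, 19]. Compare to given [16, 20]: they differ at index 1: given 20, correct 19, so answer: No

No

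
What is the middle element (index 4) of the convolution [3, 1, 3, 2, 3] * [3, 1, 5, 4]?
Use y[k] = Σ_i a[i]·b[k-i] at k=4. y[4] = 1×4 + 3×5 + 2×1 + 3×3 = 30

30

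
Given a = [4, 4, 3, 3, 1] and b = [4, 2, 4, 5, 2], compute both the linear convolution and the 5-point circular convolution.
Linear: y_lin[0] = 4×4 = 16; y_lin[1] = 4×2 + 4×4 = 24; y_lin[2] = 4×4 + 4×2 + 3×4 = 36; y_lin[3] = 4×5 + 4×4 + 3×2 + 3×4 = 54; y_lin[4] = 4×2 + 4×5 + 3×4 + 3×2 + 1×4 = 50; y_lin[5] = 4×2 + 3×5 + 3×4 + 1×2 = 37; y_lin[6] = 3×2 + 3×5 + 1×4 = 25; y_lin[7] = 3×2 + 1×5 = 11; y_lin[8] = 1×2 = 2 → [16, 24, 36, 54, 50, 37, 25, 11, 2]. Circular (length 5): y[0] = 4×4 + 4×2 + 3×5 + 3×4 + 1×2 = 53; y[1] = 4×2 + 4×4 + 3×2 + 3×5 + 1×4 = 49; y[2] = 4×4 + 4×2 + 3×4 + 3×2 + 1×5 = 47; y[3] = 4×5 + 4×4 + 3×2 + 3×4 + 1×2 = 56; y[4] = 4×2 + 4×5 + 3×4 + 3×2 + 1×4 = 50 → [53, 49, 47, 56, 50]

Linear: [16, 24, 36, 54, 50, 37, 25, 11, 2], Circular: [53, 49, 47, 56, 50]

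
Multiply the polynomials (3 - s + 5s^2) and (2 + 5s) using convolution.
Ascending coefficients: a = [3, -1, 5], b = [2, 5]. c[0] = 3×2 = 6; c[1] = 3×5 + -1×2 = 13; c[2] = -1×5 + 5×2 = 5; c[3] = 5×5 = 25. Result coefficients: [6, 13, 5, 25] → 6 + 13s + 5s^2 + 25s^3

6 + 13s + 5s^2 + 25s^3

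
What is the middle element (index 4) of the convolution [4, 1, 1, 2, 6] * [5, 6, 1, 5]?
Use y[k] = Σ_i a[i]·b[k-i] at k=4. y[4] = 1×5 + 1×1 + 2×6 + 6×5 = 48

48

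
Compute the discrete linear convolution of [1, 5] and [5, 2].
y[0] = 1×5 = 5; y[1] = 1×2 + 5×5 = 27; y[2] = 5×2 = 10

[5, 27, 10]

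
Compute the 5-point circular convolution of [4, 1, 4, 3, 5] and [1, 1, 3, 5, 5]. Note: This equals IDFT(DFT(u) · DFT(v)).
Either evaluate y[k] = Σ_j u[j]·v[(k-j) mod 5] directly, or use IDFT(DFT(u) · DFT(v)). y[0] = 4×1 + 1×5 + 4×5 + 3×3 + 5×1 = 43; y[1] = 4×1 + 1×1 + 4×5 + 3×5 + 5×3 = 55; y[2] = 4×3 + 1×1 + 4×1 + 3×5 + 5×5 = 57; y[3] = 4×5 + 1×3 + 4×1 + 3×1 + 5×5 = 55; y[4] = 4×5 + 1×5 + 4×3 + 3×1 + 5×1 = 45. Result: [43, 55, 57, 55, 45]

[43, 55, 57, 55, 45]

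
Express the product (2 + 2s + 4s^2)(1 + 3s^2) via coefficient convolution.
Ascending coefficients: a = [2, 2, 4], b = [1, 0, 3]. c[0] = 2×1 = 2; c[1] = 2×0 + 2×1 = 2; c[2] = 2×3 + 2×0 + 4×1 = 10; c[3] = 2×3 + 4×0 = 6; c[4] = 4×3 = 12. Result coefficients: [2, 2, 10, 6, 12] → 2 + 2s + 10s^2 + 6s^3 + 12s^4

2 + 2s + 10s^2 + 6s^3 + 12s^4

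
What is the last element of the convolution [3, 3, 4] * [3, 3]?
Use y[k] = Σ_i a[i]·b[k-i] at k=3. y[3] = 4×3 = 12

12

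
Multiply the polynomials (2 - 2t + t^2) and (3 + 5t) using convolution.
Ascending coefficients: a = [2, -2, 1], b = [3, 5]. c[0] = 2×3 = 6; c[1] = 2×5 + -2×3 = 4; c[2] = -2×5 + 1×3 = -7; c[3] = 1×5 = 5. Result coefficients: [6, 4, -7, 5] → 6 + 4t - 7t^2 + 5t^3

6 + 4t - 7t^2 + 5t^3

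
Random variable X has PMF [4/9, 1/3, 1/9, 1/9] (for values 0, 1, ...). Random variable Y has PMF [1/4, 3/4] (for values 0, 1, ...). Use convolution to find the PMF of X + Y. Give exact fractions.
P(X+Y=k) = Σ_i P(X=i)·P(Y=k-i) — a convolution of [4/9, 1/3, 1/9, 1/9] and [1/4, 3/4]. P(X+Y=0) = (4/9)×(1/4) = 1/9; P(X+Y=1) = (4/9)×(3/4) + (1/3)×(1/4) = 1/3 + 1/12 = 5/12; P(X+Y=2) = (1/3)×(3/4) + (1/9)×(1/4) = 1/4 + 1/36 = 5/18; P(X+Y=3) = (1/9)×(3/4) + (1/9)×(1/4) = 1/12 + 1/36 = 1/9; P(X+Y=4) = (1/9)×(3/4) = 1/12. PMF: [1/9, 5/12, 5/18, 1/9, 1/12] (sums to 1 ✓)

[1/9, 5/12, 5/18, 1/9, 1/12]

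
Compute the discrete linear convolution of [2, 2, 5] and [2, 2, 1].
y[0] = 2×2 = 4; y[1] = 2×2 + 2×2 = 8; y[2] = 2×1 + 2×2 + 5×2 = 16; y[3] = 2×1 + 5×2 = 12; y[4] = 5×1 = 5

[4, 8, 16, 12, 5]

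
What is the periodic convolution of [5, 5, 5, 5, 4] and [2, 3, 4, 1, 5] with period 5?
Use y[k] = Σ_j s[j]·t[(k-j) mod 5]. y[0] = 5×2 + 5×5 + 5×1 + 5×4 + 4×3 = 72; y[1] = 5×3 + 5×2 + 5×5 + 5×1 + 4×4 = 71; y[2] = 5×4 + 5×3 + 5×2 + 5×5 + 4×1 = 74; y[3] = 5×1 + 5×4 + 5×3 + 5×2 + 4×5 = 70; y[4] = 5×5 + 5×1 + 5×4 + 5×3 + 4×2 = 73. Result: [72, 71, 74, 70, 73]

[72, 71, 74, 70, 73]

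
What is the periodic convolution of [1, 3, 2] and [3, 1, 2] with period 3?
Use y[k] = Σ_j s[j]·t[(k-j) mod 3]. y[0] = 1×3 + 3×2 + 2×1 = 11; y[1] = 1×1 + 3×3 + 2×2 = 14; y[2] = 1×2 + 3×1 + 2×3 = 11. Result: [11, 14, 11]

[11, 14, 11]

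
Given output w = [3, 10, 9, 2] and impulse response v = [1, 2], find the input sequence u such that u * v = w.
Deconvolve w=[3, 10, 9, 2] by v=[1, 2]. Since v[0]=1, solve forward: u[0] = w[0] / 1 = 3; u[1] = (w[1] - 3×2) / 1 = 4; u[2] = (w[2] - 4×2) / 1 = 1. So u = [3, 4, 1]. Check by forward convolution: w[0] = 3×1 = 3; w[1] = 3×2 + 4×1 = 10; w[2] = 4×2 + 1×1 = 9; w[3] = 1×2 = 2

[3, 4, 1]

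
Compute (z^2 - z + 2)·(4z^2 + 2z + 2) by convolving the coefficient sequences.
Ascending coefficients: a = [2, -1, 1], b = [2, 2, 4]. c[0] = 2×2 = 4; c[1] = 2×2 + -1×2 = 2; c[2] = 2×4 + -1×2 + 1×2 = 8; c[3] = -1×4 + 1×2 = -2; c[4] = 1×4 = 4. Result coefficients: [4, 2, 8, -2, 4] → 4z^4 - 2z^3 + 8z^2 + 2z + 4

4z^4 - 2z^3 + 8z^2 + 2z + 4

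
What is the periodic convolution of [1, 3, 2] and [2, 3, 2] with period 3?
Use y[k] = Σ_j s[j]·t[(k-j) mod 3]. y[0] = 1×2 + 3×2 + 2×3 = 14; y[1] = 1×3 + 3×2 + 2×2 = 13; y[2] = 1×2 + 3×3 + 2×2 = 15. Result: [14, 13, 15]

[14, 13, 15]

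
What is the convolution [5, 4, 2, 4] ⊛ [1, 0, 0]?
y[0] = 5×1 = 5; y[1] = 5×0 + 4×1 = 4; y[2] = 5×0 + 4×0 + 2×1 = 2; y[3] = 4×0 + 2×0 + 4×1 = 4; y[4] = 2×0 + 4×0 = 0; y[5] = 4×0 = 0

[5, 4, 2, 4, 0, 0]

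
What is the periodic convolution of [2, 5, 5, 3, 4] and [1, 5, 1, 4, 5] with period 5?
Use y[k] = Σ_j u[j]·v[(k-j) mod 5]. y[0] = 2×1 + 5×5 + 5×4 + 3×1 + 4×5 = 70; y[1] = 2×5 + 5×1 + 5×5 + 3×4 + 4×1 = 56; y[2] = 2×1 + 5×5 + 5×1 + 3×5 + 4×4 = 63; y[3] = 2×4 + 5×1 + 5×5 + 3×1 + 4×5 = 61; y[4] = 2×5 + 5×4 + 5×1 + 3×5 + 4×1 = 54. Result: [70, 56, 63, 61, 54]

[70, 56, 63, 61, 54]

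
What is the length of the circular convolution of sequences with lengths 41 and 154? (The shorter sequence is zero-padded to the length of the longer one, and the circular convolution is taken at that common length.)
Circular convolution (zero-padding the shorter input) has length max(m, n) = max(41, 154) = 154

154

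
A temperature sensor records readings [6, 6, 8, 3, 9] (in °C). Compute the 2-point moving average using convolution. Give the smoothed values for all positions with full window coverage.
2-point moving average kernel = [1, 1]. Apply in 'valid' mode (full window coverage): avg[0] = (6 + 6) / 2 = 6.0; avg[1] = (6 + 8) / 2 = 7.0; avg[2] = (8 + 3) / 2 = 5.5; avg[3] = (3 + 9) / 2 = 6.0. Smoothed values: [6.0, 7.0, 5.5, 6.0]

[6.0, 7.0, 5.5, 6.0]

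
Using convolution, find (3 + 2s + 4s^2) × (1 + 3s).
Ascending coefficients: a = [3, 2, 4], b = [1, 3]. c[0] = 3×1 = 3; c[1] = 3×3 + 2×1 = 11; c[2] = 2×3 + 4×1 = 10; c[3] = 4×3 = 12. Result coefficients: [3, 11, 10, 12] → 3 + 11s + 10s^2 + 12s^3

3 + 11s + 10s^2 + 12s^3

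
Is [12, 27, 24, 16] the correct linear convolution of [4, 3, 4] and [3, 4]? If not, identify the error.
Recompute linear convolution of [4, 3, 4] and [3, 4]: y[0] = 4×3 = 12; y[1] = 4×4 + 3×3 = 25; y[2] = 3×4 + 4×3 = 24; y[3] = 4×4 = 16 → [12, 25, 24, 16]. Compare to given [12, 27, 24, 16]: they differ at index 1: given 27, correct 25, so answer: No

No. Error at index 1: given 27, correct 25.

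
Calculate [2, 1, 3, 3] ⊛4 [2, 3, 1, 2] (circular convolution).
Use y[k] = Σ_j a[j]·b[(k-j) mod 4]. y[0] = 2×2 + 1×2 + 3×1 + 3×3 = 18; y[1] = 2×3 + 1×2 + 3×2 + 3×1 = 17; y[2] = 2×1 + 1×3 + 3×2 + 3×2 = 17; y[3] = 2×2 + 1×1 + 3×3 + 3×2 = 20. Result: [18, 17, 17, 20]

[18, 17, 17, 20]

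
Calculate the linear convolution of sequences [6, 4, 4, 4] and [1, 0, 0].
y[0] = 6×1 = 6; y[1] = 6×0 + 4×1 = 4; y[2] = 6×0 + 4×0 + 4×1 = 4; y[3] = 4×0 + 4×0 + 4×1 = 4; y[4] = 4×0 + 4×0 = 0; y[5] = 4×0 = 0

[6, 4, 4, 4, 0, 0]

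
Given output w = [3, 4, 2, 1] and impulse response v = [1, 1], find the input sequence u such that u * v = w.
Deconvolve w=[3, 4, 2, 1] by v=[1, 1]. Since v[0]=1, solve forward: u[0] = w[0] / 1 = 3; u[1] = (w[1] - 3×1) / 1 = 1; u[2] = (w[2] - 1×1) / 1 = 1. So u = [3, 1, 1]. Check by forward convolution: w[0] = 3×1 = 3; w[1] = 3×1 + 1×1 = 4; w[2] = 1×1 + 1×1 = 2; w[3] = 1×1 = 1

[3, 1, 1]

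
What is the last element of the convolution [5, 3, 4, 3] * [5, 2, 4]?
Use y[k] = Σ_i a[i]·b[k-i] at k=5. y[5] = 3×4 = 12

12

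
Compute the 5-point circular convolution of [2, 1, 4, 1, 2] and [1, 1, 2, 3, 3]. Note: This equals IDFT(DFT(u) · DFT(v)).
Either evaluate y[k] = Σ_j u[j]·v[(k-j) mod 5] directly, or use IDFT(DFT(u) · DFT(v)). y[0] = 2×1 + 1×3 + 4×3 + 1×2 + 2×1 = 21; y[1] = 2×1 + 1×1 + 4×3 + 1×3 + 2×2 = 22; y[2] = 2×2 + 1×1 + 4×1 + 1×3 + 2×3 = 18; y[3] = 2×3 + 1×2 + 4×1 + 1×1 + 2×3 = 19; y[4] = 2×3 + 1×3 + 4×2 + 1×1 + 2×1 = 20. Result: [21, 22, 18, 19, 20]

[21, 22, 18, 19, 20]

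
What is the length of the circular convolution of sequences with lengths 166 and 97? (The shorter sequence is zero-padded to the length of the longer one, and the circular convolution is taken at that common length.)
Circular convolution (zero-padding the shorter input) has length max(m, n) = max(166, 97) = 166

166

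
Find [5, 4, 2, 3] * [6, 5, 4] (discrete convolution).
y[0] = 5×6 = 30; y[1] = 5×5 + 4×6 = 49; y[2] = 5×4 + 4×5 + 2×6 = 52; y[3] = 4×4 + 2×5 + 3×6 = 44; y[4] = 2×4 + 3×5 = 23; y[5] = 3×4 = 12

[30, 49, 52, 44, 23, 12]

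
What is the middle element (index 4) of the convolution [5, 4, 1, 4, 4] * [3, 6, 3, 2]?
Use y[k] = Σ_i a[i]·b[k-i] at k=4. y[4] = 4×2 + 1×3 + 4×6 + 4×3 = 47

47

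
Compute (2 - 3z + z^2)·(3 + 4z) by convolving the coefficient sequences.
Ascending coefficients: a = [2, -3, 1], b = [3, 4]. c[0] = 2×3 = 6; c[1] = 2×4 + -3×3 = -1; c[2] = -3×4 + 1×3 = -9; c[3] = 1×4 = 4. Result coefficients: [6, -1, -9, 4] → 6 - z - 9z^2 + 4z^3

6 - z - 9z^2 + 4z^3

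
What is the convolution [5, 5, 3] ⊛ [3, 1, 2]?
y[0] = 5×3 = 15; y[1] = 5×1 + 5×3 = 20; y[2] = 5×2 + 5×1 + 3×3 = 24; y[3] = 5×2 + 3×1 = 13; y[4] = 3×2 = 6

[15, 20, 24, 13, 6]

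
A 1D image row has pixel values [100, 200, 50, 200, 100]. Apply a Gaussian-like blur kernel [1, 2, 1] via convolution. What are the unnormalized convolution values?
Convolve image row [100, 200, 50, 200, 100] with kernel [1, 2, 1]: y[0] = 100×1 = 100; y[1] = 100×2 + 200×1 = 400; y[2] = 100×1 + 200×2 + 50×1 = 550; y[3] = 200×1 + 50×2 + 200×1 = 500; y[4] = 50×1 + 200×2 + 100×1 = 550; y[5] = 200×1 + 100×2 = 400; y[6] = 100×1 = 100 → [100, 400, 550, 500, 550, 400, 100]. Normalization factor = sum(kernel) = 4.

[100, 400, 550, 500, 550, 400, 100]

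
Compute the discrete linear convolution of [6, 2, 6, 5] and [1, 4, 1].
y[0] = 6×1 = 6; y[1] = 6×4 + 2×1 = 26; y[2] = 6×1 + 2×4 + 6×1 = 20; y[3] = 2×1 + 6×4 + 5×1 = 31; y[4] = 6×1 + 5×4 = 26; y[5] = 5×1 = 5

[6, 26, 20, 31, 26, 5]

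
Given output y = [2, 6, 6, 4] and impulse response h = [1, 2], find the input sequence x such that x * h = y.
Deconvolve y=[2, 6, 6, 4] by h=[1, 2]. Since h[0]=1, solve forward: x[0] = y[0] / 1 = 2; x[1] = (y[1] - 2×2) / 1 = 2; x[2] = (y[2] - 2×2) / 1 = 2. So x = [2, 2, 2]. Check by forward convolution: y[0] = 2×1 = 2; y[1] = 2×2 + 2×1 = 6; y[2] = 2×2 + 2×1 = 6; y[3] = 2×2 = 4

[2, 2, 2]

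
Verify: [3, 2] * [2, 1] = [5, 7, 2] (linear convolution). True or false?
Recompute linear convolution of [3, 2] and [2, 1]: y[0] = 3×2 = 6; y[1] = 3×1 + 2×2 = 7; y[2] = 2×1 = 2 → [6, 7, 2]. Compare to given [5, 7, 2]: they differ at index 0: given 5, correct 6, so answer: No

No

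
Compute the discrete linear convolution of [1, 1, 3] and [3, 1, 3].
y[0] = 1×3 = 3; y[1] = 1×1 + 1×3 = 4; y[2] = 1×3 + 1×1 + 3×3 = 13; y[3] = 1×3 + 3×1 = 6; y[4] = 3×3 = 9

[3, 4, 13, 6, 9]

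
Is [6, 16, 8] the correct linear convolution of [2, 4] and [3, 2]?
Recompute linear convolution of [2, 4] and [3, 2]: y[0] = 2×3 = 6; y[1] = 2×2 + 4×3 = 16; y[2] = 4×2 = 8 → [6, 16, 8]. Given [6, 16, 8] matches, so answer: Yes

Yes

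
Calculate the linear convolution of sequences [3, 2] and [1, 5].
y[0] = 3×1 = 3; y[1] = 3×5 + 2×1 = 17; y[2] = 2×5 = 10

[3, 17, 10]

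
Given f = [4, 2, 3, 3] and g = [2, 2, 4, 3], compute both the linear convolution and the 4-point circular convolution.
Linear: y_lin[0] = 4×2 = 8; y_lin[1] = 4×2 + 2×2 = 12; y_lin[2] = 4×4 + 2×2 + 3×2 = 26; y_lin[3] = 4×3 + 2×4 + 3×2 + 3×2 = 32; y_lin[4] = 2×3 + 3×4 + 3×2 = 24; y_lin[5] = 3×3 + 3×4 = 21; y_lin[6] = 3×3 = 9 → [8, 12, 26, 32, 24, 21, 9]. Circular (length 4): y[0] = 4×2 + 2×3 + 3×4 + 3×2 = 32; y[1] = 4×2 + 2×2 + 3×3 + 3×4 = 33; y[2] = 4×4 + 2×2 + 3×2 + 3×3 = 35; y[3] = 4×3 + 2×4 + 3×2 + 3×2 = 32 → [32, 33, 35, 32]

Linear: [8, 12, 26, 32, 24, 21, 9], Circular: [32, 33, 35, 32]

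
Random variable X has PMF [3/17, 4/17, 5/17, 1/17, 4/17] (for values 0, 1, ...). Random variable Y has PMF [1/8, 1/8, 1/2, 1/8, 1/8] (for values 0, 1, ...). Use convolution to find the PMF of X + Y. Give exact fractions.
P(X+Y=k) = Σ_i P(X=i)·P(Y=k-i) — a convolution of [3/17, 4/17, 5/17, 1/17, 4/17] and [1/8, 1/8, 1/2, 1/8, 1/8]. P(X+Y=0) = (3/17)×(1/8) = 3/136; P(X+Y=1) = (3/17)×(1/8) + (4/17)×(1/8) = 3/136 + 1/34 = 7/136; P(X+Y=2) = (3/17)×(1/2) + (4/17)×(1/8) + (5/17)×(1/8) = 3/34 + 1/34 + 5/136 = 21/136; P(X+Y=3) = (3/17)×(1/8) + (4/17)×(1/2) + (5/17)×(1/8) + (1/17)×(1/8) = 3/136 + 2/17 + 5/136 + 1/136 = 25/136; P(X+Y=4) = (3/17)×(1/8) + (4/17)×(1/8) + (5/17)×(1/2) + (1/17)×(1/8) + (4/17)×(1/8) = 3/136 + 1/34 + 5/34 + 1/136 + 1/34 = 4/17; P(X+Y=5) = (4/17)×(1/8) + (5/17)×(1/8) + (1/17)×(1/2) + (4/17)×(1/8) = 1/34 + 5/136 + 1/34 + 1/34 = 1/8; P(X+Y=6) = (5/17)×(1/8) + (1/17)×(1/8) + (4/17)×(1/2) = 5/136 + 1/136 + 2/17 = 11/68; P(X+Y=7) = (1/17)×(1/8) + (4/17)×(1/8) = 1/136 + 1/34 = 5/136; P(X+Y=8) = (4/17)×(1/8) = 1/34. PMF: [3/136, 7/136, 21/136, 25/136, 4/17, 1/8, 11/68, 5/136, 1/34] (sums to 1 ✓)

[3/136, 7/136, 21/136, 25/136, 4/17, 1/8, 11/68, 5/136, 1/34]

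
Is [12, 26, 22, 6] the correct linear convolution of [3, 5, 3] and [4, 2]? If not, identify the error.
Recompute linear convolution of [3, 5, 3] and [4, 2]: y[0] = 3×4 = 12; y[1] = 3×2 + 5×4 = 26; y[2] = 5×2 + 3×4 = 22; y[3] = 3×2 = 6 → [12, 26, 22, 6]. Given [12, 26, 22, 6] matches, so answer: Yes

Yes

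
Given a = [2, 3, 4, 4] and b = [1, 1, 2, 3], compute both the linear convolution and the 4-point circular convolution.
Linear: y_lin[0] = 2×1 = 2; y_lin[1] = 2×1 + 3×1 = 5; y_lin[2] = 2×2 + 3×1 + 4×1 = 11; y_lin[3] = 2×3 + 3×2 + 4×1 + 4×1 = 20; y_lin[4] = 3×3 + 4×2 + 4×1 = 21; y_lin[5] = 4×3 + 4×2 = 20; y_lin[6] = 4×3 = 12 → [2, 5, 11, 20, 21, 20, 12]. Circular (length 4): y[0] = 2×1 + 3×3 + 4×2 + 4×1 = 23; y[1] = 2×1 + 3×1 + 4×3 + 4×2 = 25; y[2] = 2×2 + 3×1 + 4×1 + 4×3 = 23; y[3] = 2×3 + 3×2 + 4×1 + 4×1 = 20 → [23, 25, 23, 20]

Linear: [2, 5, 11, 20, 21, 20, 12], Circular: [23, 25, 23, 20]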